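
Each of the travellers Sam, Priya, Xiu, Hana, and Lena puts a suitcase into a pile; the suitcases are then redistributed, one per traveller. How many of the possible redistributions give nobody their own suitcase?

44

Count assignments avoiding every fixed point. For any j of the 5 travellers fixed to their own suitcase, the other 5−j can be arranged in (5−j)! ways.
By inclusion–exclusion this is Σ_{j=0}^{5} (−1)^j C(5,j)·(5−j)!.
Computing: 120 − 120 + 60 − 20 + 5 − 1 = 44.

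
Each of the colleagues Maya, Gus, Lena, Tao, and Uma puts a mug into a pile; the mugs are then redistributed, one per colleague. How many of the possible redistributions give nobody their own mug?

44

Count assignments avoiding every fixed point. For any j of the 5 colleagues fixed to their own mug, the other 5−j can be arranged in (5−j)! ways.
By inclusion–exclusion this is Σ_{j=0}^{5} (−1)^j C(5,j)·(5−j)!.
Computing: 120 − 120 + 60 − 20 + 5 − 1 = 44.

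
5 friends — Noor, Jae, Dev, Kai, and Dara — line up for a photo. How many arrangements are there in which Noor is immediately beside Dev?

Glue Noor and Dev into one block (2 internal orders), leaving 4 units to arrange in a row.
So the count is 2·(4)! = 48.

48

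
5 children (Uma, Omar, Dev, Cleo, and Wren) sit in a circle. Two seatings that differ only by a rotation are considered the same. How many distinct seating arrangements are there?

24

Fix one person's seat to break rotational symmetry; the remaining 4 people can be arranged in (4)! = 24 ways.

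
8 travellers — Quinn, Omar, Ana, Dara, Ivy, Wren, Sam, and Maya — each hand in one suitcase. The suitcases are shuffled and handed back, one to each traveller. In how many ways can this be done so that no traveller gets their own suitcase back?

14833

Let Aᵢ be the assignments in which traveller i gets their own suitcase. We want the size of the complement of A₁∪…∪A_8.
By inclusion–exclusion this is Σ_{j=0}^{8} (−1)^j C(8,j)·(8−j)!.
Computing: 40320 − 40320 + 20160 − 6720 + 1680 − 336 + 56 − 8 + 1 = 14833.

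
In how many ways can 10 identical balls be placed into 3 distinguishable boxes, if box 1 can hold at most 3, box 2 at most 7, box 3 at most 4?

14

Without the upper bounds there are C(12,2) = 66 ways to split 10 among 3 boxes.
Subtract solutions that violate a single cap (substitute x_i' = x_i − (cap_i+1)): x_1 ≥ 4 gives C(8,2) = 28; x_2 ≥ 8 gives C(4,2) = 6; x_3 ≥ 5 gives C(7,2) = 21. Together 55.
Add back pairs where two caps are both exceeded: 0 + 3 + 0 = 3.
By inclusion–exclusion the count is 66 − 55 + 3 = 14.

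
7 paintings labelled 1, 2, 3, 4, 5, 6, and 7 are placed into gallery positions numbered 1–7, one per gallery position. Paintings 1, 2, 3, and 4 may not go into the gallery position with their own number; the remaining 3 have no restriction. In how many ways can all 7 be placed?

2790

Let Aᵢ (for 1 ≤ i ≤ 4) be the placements that put painting i in its forbidden gallery position. Any j of these fix j positions, leaving (7−j)! ways to fill the rest, and there are C(4,j) ways to pick which j.
By inclusion–exclusion, the number of valid placements is Σ_{j=0}^{4} (−1)^j C(4,j)·(7−j)!.
Computing: 5040 − 2880 + 720 − 96 + 6 = 2790.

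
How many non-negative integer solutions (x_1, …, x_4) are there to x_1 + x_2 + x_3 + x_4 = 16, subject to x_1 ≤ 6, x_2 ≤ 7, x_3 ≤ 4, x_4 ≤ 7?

139

Ignoring the caps, the number of non-negative solutions to x_1+…+x_4 = 16 is C(19,3) = 969.
Subtract solutions that violate a single cap (substitute x_i' = x_i − (cap_i+1)): x_1 ≥ 7 gives C(12,3) = 220; x_2 ≥ 8 gives C(11,3) = 165; x_3 ≥ 5 gives C(14,3) = 364; x_4 ≥ 8 gives C(11,3) = 165. Together 914.
Add back pairs where two caps are both exceeded: 4 + 35 + 4 + 20 + 1 + 20 = 84.
By inclusion–exclusion the count is 969 − 914 + 84 = 139.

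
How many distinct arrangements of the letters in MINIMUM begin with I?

120

Fix I in the first position and arrange the remaining 6 letters.
Those 6 letters have M appearing 3 times, giving (6)!/(3!) = 120.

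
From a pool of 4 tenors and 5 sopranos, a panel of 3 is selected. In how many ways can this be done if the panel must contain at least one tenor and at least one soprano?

70

Total 3-person selections from all 9: C(9,3) = 84.
Selections missing a whole group: no tenors → C(5,3) = 10; no sopranos → C(4,3) = 4.
Both groups omitted at once is impossible, so 84 − 14 = 70.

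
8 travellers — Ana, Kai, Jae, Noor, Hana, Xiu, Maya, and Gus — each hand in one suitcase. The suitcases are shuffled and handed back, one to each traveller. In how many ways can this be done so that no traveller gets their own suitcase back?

14833

Count assignments avoiding every fixed point. For any j of the 8 travellers fixed to their own suitcase, the other 8−j can be arranged in (8−j)! ways.
By inclusion–exclusion this is Σ_{j=0}^{8} (−1)^j C(8,j)·(8−j)!.
Computing: 40320 − 40320 + 20160 − 6720 + 1680 − 336 + 56 − 8 + 1 = 14833.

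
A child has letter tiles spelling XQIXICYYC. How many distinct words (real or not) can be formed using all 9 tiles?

22680

The 9 letters of XQIXICYYC have repeats: C appearing twice, I appearing twice, X appearing twice, and Y appearing twice.
Dividing 9! = 362880 by 2!·2!·2!·2! = 16 for the repeated letters gives 22680.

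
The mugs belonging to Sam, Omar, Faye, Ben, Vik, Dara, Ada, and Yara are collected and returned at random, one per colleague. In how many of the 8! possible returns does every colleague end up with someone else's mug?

14833

Let Aᵢ be the assignments in which colleague i gets their own mug. We want the size of the complement of A₁∪…∪A_8.
By inclusion–exclusion this is Σ_{j=0}^{8} (−1)^j C(8,j)·(8−j)!.
Computing: 40320 − 40320 + 20160 − 6720 + 1680 − 336 + 56 − 8 + 1 = 14833.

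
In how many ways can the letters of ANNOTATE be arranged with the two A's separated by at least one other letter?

3780

There are 8!/(2!·2!·2!) = 5040 arrangements of ANNOTATE in total.
If the two A's are adjacent, glue them into one block, leaving 7 items to arrange: (7)!/(2!·2!) = 1260 ways.
Hence 5040 − 1260 = 3780.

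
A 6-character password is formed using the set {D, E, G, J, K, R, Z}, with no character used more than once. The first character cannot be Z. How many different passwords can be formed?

The first character has 7−1 = 6 choices (anything except Z).
The remaining 5 characters are filled from the other 6 symbols without repetition: 6 × 5 × 4 × 3 × 2 = 720.
Total: 6 × 720 = 4320.

4320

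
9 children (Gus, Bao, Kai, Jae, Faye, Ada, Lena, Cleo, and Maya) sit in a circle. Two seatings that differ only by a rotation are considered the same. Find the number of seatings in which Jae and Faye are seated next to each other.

10080

Glue Jae and Faye into a block (2 internal orders). Seating 8 units around a circle gives (7)! arrangements.
So 2 × (7)! = 2 × 5040 = 10080.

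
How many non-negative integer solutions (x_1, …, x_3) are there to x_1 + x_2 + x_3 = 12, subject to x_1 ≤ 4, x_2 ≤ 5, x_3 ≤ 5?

6

By stars and bars, unrestricted non-negative solutions to x_1+…+x_3 = 12 number C(12+2,2) = 91.
Subtract solutions that violate a single cap (substitute x_i' = x_i − (cap_i+1)): x_1 ≥ 5 gives C(9,2) = 36; x_2 ≥ 6 gives C(8,2) = 28; x_3 ≥ 6 gives C(8,2) = 28. Together 92.
Add back pairs where two caps are both exceeded: 3 + 3 + 1 = 7.
By inclusion–exclusion the count is 91 − 92 + 7 = 6.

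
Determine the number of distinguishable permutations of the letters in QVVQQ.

10

The 5 letters of QVVQQ have repeats: Q appearing 3 times and V appearing twice.
Dividing 5! = 120 by 3!·2! = 12 for the repeated letters gives 10.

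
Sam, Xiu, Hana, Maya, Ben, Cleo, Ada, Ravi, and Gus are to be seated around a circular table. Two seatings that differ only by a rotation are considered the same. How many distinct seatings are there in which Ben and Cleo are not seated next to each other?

30240

Without the restriction there are (8)! = 40320 seatings.
Those with Ben next to Cleo: fuse the pair into one unit and seat 8 units around a circle — 2·(7)! = 10080.
Subtracting, 40320 − 10080 = 30240.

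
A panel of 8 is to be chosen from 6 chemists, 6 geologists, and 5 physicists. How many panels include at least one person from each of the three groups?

Total 8-person selections from all 17: C(17,8) = 24310.
Subtract selections that omit an entire group: no chemists → C(11,8) = 165; no geologists → C(11,8) = 165; no physicists → C(12,8) = 495.
Add back selections omitting two groups (i.e. drawn from a single group): C(6,8) + C(6,8) + C(5,8) = 0.
By inclusion–exclusion: 24310 − 825 + 0 = 23485.

23485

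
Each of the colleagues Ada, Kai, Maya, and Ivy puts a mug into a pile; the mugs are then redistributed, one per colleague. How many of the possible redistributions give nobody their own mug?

Count assignments avoiding every fixed point. For any j of the 4 colleagues fixed to their own mug, the other 4−j can be arranged in (4−j)! ways.
By inclusion–exclusion this is Σ_{j=0}^{4} (−1)^j C(4,j)·(4−j)!.
Computing: 24 − 24 + 12 − 4 + 1 = 9.

9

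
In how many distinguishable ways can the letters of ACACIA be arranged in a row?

60

The 6 letters of ACACIA have repeats: A appearing 3 times and C appearing twice.
Dividing 6! = 720 by 3!·2! = 12 for the repeated letters gives 60.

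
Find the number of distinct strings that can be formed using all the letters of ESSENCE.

ESSENCE has 7 letters with E appearing 3 times and S appearing twice.
The number of distinct arrangements is 7!/(3!·2!) = 5040/12 = 420.

420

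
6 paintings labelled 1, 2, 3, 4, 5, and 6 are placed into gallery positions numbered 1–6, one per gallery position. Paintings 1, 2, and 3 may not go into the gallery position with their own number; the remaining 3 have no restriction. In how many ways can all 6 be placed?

Let Aᵢ (for i ∈ {1, 2, 3}) be the placements that put painting i in its forbidden gallery position. Any j of these fix j positions, leaving (6−j)! ways to fill the rest, and there are C(3,j) ways to pick which j.
By inclusion–exclusion, the number of valid placements is Σ_{j=0}^{3} (−1)^j C(3,j)·(6−j)!.
Computing: 720 − 360 + 72 − 6 = 426.

426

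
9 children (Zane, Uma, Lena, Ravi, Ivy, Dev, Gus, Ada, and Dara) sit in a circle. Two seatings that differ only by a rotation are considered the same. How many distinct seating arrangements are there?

Seat Zane anywhere (absorbing the rotational symmetry), then permute the other 8: (8)! = 40320.

40320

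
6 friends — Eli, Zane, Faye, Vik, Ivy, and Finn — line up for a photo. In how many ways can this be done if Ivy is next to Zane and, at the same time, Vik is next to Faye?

Treat {Ivy,Zane} as one block (2 orders) and {Vik,Faye} as another (2 orders).
That leaves 4 units to arrange: 2 × 2 × 4! = 4 × 24 = 96.

96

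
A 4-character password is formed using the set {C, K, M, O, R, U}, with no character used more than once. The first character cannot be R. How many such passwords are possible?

300

The first character has 6−1 = 5 choices (anything except R).
The remaining 3 characters are filled from the other 5 symbols without repetition: 5 × 4 × 3 = 60.
Total: 5 × 60 = 300.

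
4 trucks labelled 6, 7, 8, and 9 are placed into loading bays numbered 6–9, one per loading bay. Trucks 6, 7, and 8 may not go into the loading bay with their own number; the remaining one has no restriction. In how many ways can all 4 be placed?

11

Let Aᵢ (for i ∈ {6, 7, 8}) be the placements that put truck i in its forbidden loading bay. Any j of these fix j positions, leaving (4−j)! ways to fill the rest, and there are C(3,j) ways to pick which j.
By inclusion–exclusion, the number of valid placements is Σ_{j=0}^{3} (−1)^j C(3,j)·(4−j)!.
Computing: 24 − 18 + 6 − 1 = 11.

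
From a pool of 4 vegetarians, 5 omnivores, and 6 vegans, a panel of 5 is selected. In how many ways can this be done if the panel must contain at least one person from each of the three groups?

2170

Total 5-person selections from all 15: C(15,5) = 3003.
Subtract selections that omit an entire group: no vegetarians → C(11,5) = 462; no omnivores → C(10,5) = 252; no vegans → C(9,5) = 126.
Add back selections omitting two groups (i.e. drawn from a single group): C(4,5) + C(5,5) + C(6,5) = 7.
By inclusion–exclusion: 3003 − 840 + 7 = 2170.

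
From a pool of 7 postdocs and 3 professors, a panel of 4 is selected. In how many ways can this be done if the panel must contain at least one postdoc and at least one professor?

175

Total 4-person selections from all 10: C(10,4) = 210.
Subtract selections that omit an entire group: no postdocs → C(3,4) = 0; no professors → C(7,4) = 35.
Both groups omitted at once is impossible, so 210 − 35 = 175.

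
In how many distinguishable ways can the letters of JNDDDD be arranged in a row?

30

Letter multiplicities in JNDDDD: D×4, J×1, N×1.
The number of distinct arrangements is 6!/(4!) = 720/24 = 30.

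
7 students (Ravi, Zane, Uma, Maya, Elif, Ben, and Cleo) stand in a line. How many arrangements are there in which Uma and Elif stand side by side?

Treat {Uma, Elif} as a single unit. There are 6 units to order, and the pair itself can be ordered 2 ways.
That gives 2 × 6! = 2 × 720 = 1440.

1440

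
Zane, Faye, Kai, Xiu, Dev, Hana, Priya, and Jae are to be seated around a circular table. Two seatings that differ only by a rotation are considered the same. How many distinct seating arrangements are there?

Seat Zane anywhere (absorbing the rotational symmetry), then permute the other 7: (7)! = 5040.

5040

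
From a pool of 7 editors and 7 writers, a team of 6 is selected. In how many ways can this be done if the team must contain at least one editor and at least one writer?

2989

Unrestricted: C(14,6) = 3003 ways to pick any 6 of the 14.
Subtract selections that omit an entire group: no editors → C(7,6) = 7; no writers → C(7,6) = 7.
Both groups omitted at once is impossible, so 3003 − 14 = 2989.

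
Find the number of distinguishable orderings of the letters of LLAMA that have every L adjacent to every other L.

Treat the 2 copies of L as a single block. The multiset to arrange is then {LL, A, A, M}, 4 items in all.
That gives (4)!/(2!) = 12 arrangements.

12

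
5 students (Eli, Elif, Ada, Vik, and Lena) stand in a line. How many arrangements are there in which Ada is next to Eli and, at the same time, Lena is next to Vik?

24

Treat {Ada,Eli} as one block (2 orders) and {Lena,Vik} as another (2 orders).
That leaves 3 units to arrange: 2 × 2 × 3! = 4 × 6 = 24.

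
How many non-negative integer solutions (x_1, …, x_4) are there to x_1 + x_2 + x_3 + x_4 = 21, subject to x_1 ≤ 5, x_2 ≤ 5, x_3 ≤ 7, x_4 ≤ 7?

20

Ignoring the caps, the number of non-negative solutions to x_1+…+x_4 = 21 is C(24,3) = 2024.
Subtract solutions that violate a single cap (substitute x_i' = x_i − (cap_i+1)): x_1 ≥ 6 gives C(18,3) = 816; x_2 ≥ 6 gives C(18,3) = 816; x_3 ≥ 8 gives C(16,3) = 560; x_4 ≥ 8 gives C(16,3) = 560. Together 2752.
Add back pairs where two caps are both exceeded: 220 + 120 + 120 + 120 + 120 + 56 = 756.
Subtract triples: 4 + 4 + 0 + 0 = 8.
By inclusion–exclusion the count is 2024 − 2752 + 756 − 8 = 20.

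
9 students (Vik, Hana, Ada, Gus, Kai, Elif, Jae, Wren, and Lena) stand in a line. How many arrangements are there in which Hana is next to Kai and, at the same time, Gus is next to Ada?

Treat {Hana,Kai} as one block (2 orders) and {Gus,Ada} as another (2 orders).
That leaves 7 units to arrange: 2 × 2 × 7! = 4 × 5040 = 20160.

20160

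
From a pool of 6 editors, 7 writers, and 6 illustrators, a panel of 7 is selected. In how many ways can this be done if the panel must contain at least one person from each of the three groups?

46165

With no constraint there are C(19,7) = 50388 possible selections.
Selections missing a whole group: no editors → C(13,7) = 1716; no writers → C(12,7) = 792; no illustrators → C(13,7) = 1716.
Add back selections omitting two groups (i.e. drawn from a single group): C(6,7) + C(7,7) + C(6,7) = 1.
By inclusion–exclusion: 50388 − 4224 + 1 = 46165.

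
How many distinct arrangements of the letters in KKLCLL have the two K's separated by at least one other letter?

40

Total arrangements of KKLCLL: 6!/(3!·2!) = 60.
Arrangements with the K's together: treat KK as one letter, giving (5)!/(3!) = 20.
Subtracting, 60 − 20 = 40 arrangements keep the K's apart.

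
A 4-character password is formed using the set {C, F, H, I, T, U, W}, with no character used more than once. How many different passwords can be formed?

840

This is a permutation of 4 out of 7: P(7,4) = 7!/3!.
7 × 6 × 5 × 4 = 840.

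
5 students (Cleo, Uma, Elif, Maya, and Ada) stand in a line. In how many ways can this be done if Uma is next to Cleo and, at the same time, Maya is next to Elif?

24

Treat {Uma,Cleo} as one block (2 orders) and {Maya,Elif} as another (2 orders).
That leaves 3 units to arrange: 2 × 2 × 3! = 4 × 6 = 24.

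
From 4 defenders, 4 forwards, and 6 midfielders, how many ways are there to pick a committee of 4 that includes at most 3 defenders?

1000

Split by how many defenders are chosen (0 through 3).
Sum: C(4,0)·C(10,4) + C(4,1)·C(10,3) + C(4,2)·C(10,2) + C(4,3)·C(10,1) = 210 + 480 + 270 + 40 = 1000.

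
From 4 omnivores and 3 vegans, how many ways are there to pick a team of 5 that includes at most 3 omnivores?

18

Split by how many omnivores are chosen (0 through 3).
Sum: C(4,0)·C(3,5) + C(4,1)·C(3,4) + C(4,2)·C(3,3) + C(4,3)·C(3,2) = 0 + 0 + 6 + 12 = 18.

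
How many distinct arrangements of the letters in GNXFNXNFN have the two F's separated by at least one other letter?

2940

There are 9!/(4!·2!·2!) = 3780 arrangements of GNXFNXNFN in total.
If the two F's are adjacent, glue them into one block, leaving 8 items to arrange: (8)!/(4!·2!) = 840 ways.
Subtracting, 3780 − 840 = 2940 arrangements keep the F's apart.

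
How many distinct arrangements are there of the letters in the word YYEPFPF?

630

The 7 letters of YYEPFPF have repeats: F appearing twice, P appearing twice, and Y appearing twice.
Dividing 7! = 5040 by 2!·2!·2! = 8 for the repeated letters gives 630.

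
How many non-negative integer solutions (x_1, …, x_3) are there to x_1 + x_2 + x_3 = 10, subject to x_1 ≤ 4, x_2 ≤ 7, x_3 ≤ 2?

9

Ignoring the caps, the number of non-negative solutions to x_1+…+x_3 = 10 is C(12,2) = 66.
Subtract solutions that violate a single cap (substitute x_i' = x_i − (cap_i+1)): x_1 ≥ 5 gives C(7,2) = 21; x_2 ≥ 8 gives C(4,2) = 6; x_3 ≥ 3 gives C(9,2) = 36. Together 63.
Add back pairs where two caps are both exceeded: 0 + 6 + 0 = 6.
By inclusion–exclusion the count is 66 − 63 + 6 = 9.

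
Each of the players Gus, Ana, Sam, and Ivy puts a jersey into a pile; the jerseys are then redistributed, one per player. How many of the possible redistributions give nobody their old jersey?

Let Aᵢ be the assignments in which player i gets their old jersey. We want the size of the complement of A₁∪…∪A_4.
By inclusion–exclusion this is Σ_{j=0}^{4} (−1)^j C(4,j)·(4−j)!.
Computing: 24 − 24 + 12 − 4 + 1 = 9.

9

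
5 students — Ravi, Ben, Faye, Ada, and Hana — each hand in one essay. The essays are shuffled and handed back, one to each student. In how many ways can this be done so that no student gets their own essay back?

This is the derangement count D_5: permutations of 5 items with no fixed point.
By inclusion–exclusion this is Σ_{j=0}^{5} (−1)^j C(5,j)·(5−j)!.
Computing: 120 − 120 + 60 − 20 + 5 − 1 = 44.

44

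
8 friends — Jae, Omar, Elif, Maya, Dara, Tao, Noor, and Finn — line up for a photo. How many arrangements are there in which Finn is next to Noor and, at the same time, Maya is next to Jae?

Treat {Finn,Noor} as one block (2 orders) and {Maya,Jae} as another (2 orders).
That leaves 6 units to arrange: 2 × 2 × 6! = 4 × 720 = 2880.

2880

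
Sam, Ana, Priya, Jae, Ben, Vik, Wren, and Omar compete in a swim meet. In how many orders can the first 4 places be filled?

1680

This is an ordered selection of 4 from 8: P(8,4).
That gives 8 × 7 × 6 × 5 = 1680.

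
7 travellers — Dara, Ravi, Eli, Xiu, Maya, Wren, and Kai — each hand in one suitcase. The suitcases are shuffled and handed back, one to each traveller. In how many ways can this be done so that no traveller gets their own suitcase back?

1854

Count assignments avoiding every fixed point. For any j of the 7 travellers fixed to their own suitcase, the other 7−j can be arranged in (7−j)! ways.
By inclusion–exclusion this is Σ_{j=0}^{7} (−1)^j C(7,j)·(7−j)!.
Computing: 5040 − 5040 + 2520 − 840 + 210 − 42 + 7 − 1 = 1854.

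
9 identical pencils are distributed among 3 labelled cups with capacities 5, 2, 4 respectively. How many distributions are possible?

6

By stars and bars, unrestricted non-negative solutions to x_1+…+x_3 = 9 number C(9+2,2) = 55.
Subtract solutions that violate a single cap (substitute x_i' = x_i − (cap_i+1)): x_1 ≥ 6 gives C(5,2) = 10; x_2 ≥ 3 gives C(8,2) = 28; x_3 ≥ 5 gives C(6,2) = 15. Together 53.
Add back pairs where two caps are both exceeded: 1 + 0 + 3 = 4.
By inclusion–exclusion the count is 55 − 53 + 4 = 6.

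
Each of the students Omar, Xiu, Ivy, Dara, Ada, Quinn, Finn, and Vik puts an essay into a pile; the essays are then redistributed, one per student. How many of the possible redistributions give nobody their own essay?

14833

This is the derangement count D_8: permutations of 8 items with no fixed point.
By inclusion–exclusion this is Σ_{j=0}^{8} (−1)^j C(8,j)·(8−j)!.
Computing: 40320 − 40320 + 20160 − 6720 + 1680 − 336 + 56 − 8 + 1 = 14833.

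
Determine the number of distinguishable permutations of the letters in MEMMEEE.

35

MEMMEEE has 7 letters with E appearing 4 times and M appearing 3 times.
Dividing 7! = 5040 by 4!·3! = 144 for the repeated letters gives 35.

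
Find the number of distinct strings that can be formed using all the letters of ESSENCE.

420

The 7 letters of ESSENCE have repeats: E appearing 3 times and S appearing twice.
So there are 7! / (3!·2!) = 420 distinguishable arrangements.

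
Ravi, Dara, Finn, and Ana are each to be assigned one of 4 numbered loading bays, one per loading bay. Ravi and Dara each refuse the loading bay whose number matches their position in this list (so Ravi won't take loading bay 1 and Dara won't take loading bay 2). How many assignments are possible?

Let Aᵢ (for i ∈ {1, 2}) be the placements that put person i in their forbidden loading bay. Any j of these fix j positions, leaving (4−j)! ways to fill the rest, and there are C(2,j) ways to pick which j.
By inclusion–exclusion, the number of valid placements is Σ_{j=0}^{2} (−1)^j C(2,j)·(4−j)!.
Computing: 24 − 12 + 2 = 14.

14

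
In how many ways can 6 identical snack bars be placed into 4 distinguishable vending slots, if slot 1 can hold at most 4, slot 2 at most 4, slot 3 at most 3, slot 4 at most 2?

46

Ignoring the caps, the number of non-negative solutions to x_1+…+x_4 = 6 is C(9,3) = 84.
Subtract solutions that violate a single cap (substitute x_i' = x_i − (cap_i+1)): x_1 ≥ 5 gives C(4,3) = 4; x_2 ≥ 5 gives C(4,3) = 4; x_3 ≥ 4 gives C(5,3) = 10; x_4 ≥ 3 gives C(6,3) = 20. Together 38.
No two caps can be exceeded simultaneously, so the pair terms are all 0.
By inclusion–exclusion the count is 84 − 38 + 0 = 46.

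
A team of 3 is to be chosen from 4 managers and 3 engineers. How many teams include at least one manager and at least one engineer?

Unrestricted: C(7,3) = 35 ways to pick any 3 of the 7.
Selections missing a whole group: no managers → C(3,3) = 1; no engineers → C(4,3) = 4.
Both groups omitted at once is impossible, so 35 − 5 = 30.

30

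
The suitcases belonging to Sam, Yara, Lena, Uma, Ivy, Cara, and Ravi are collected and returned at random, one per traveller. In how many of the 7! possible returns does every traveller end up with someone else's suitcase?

Count assignments avoiding every fixed point. For any j of the 7 travellers fixed to their own suitcase, the other 7−j can be arranged in (7−j)! ways.
By inclusion–exclusion this is Σ_{j=0}^{7} (−1)^j C(7,j)·(7−j)!.
Computing: 5040 − 5040 + 2520 − 840 + 210 − 42 + 7 − 1 = 1854.

1854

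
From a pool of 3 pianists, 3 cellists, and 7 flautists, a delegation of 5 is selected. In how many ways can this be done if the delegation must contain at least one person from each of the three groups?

798

With no constraint there are C(13,5) = 1287 possible selections.
Subtract selections that omit an entire group: no pianists → C(10,5) = 252; no cellists → C(10,5) = 252; no flautists → C(6,5) = 6.
Add back selections omitting two groups (i.e. drawn from a single group): C(3,5) + C(3,5) + C(7,5) = 21.
By inclusion–exclusion: 1287 − 510 + 21 = 798.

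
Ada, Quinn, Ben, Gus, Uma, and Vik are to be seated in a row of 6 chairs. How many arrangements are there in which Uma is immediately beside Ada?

Glue Uma and Ada into one block (2 internal orders), leaving 5 units to arrange in a row.
So the count is 2·(5)! = 240.

240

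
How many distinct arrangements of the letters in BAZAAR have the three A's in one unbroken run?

24

Treat the 3 copies of A as a single block. The multiset to arrange is then {AAA, B, R, Z}, 4 items in all.
All 4 items are distinct, so there are (4)! = 24 arrangements.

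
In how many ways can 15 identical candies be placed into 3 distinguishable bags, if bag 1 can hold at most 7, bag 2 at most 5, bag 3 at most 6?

10

By stars and bars, unrestricted non-negative solutions to x_1+…+x_3 = 15 number C(15+2,2) = 136.
Subtract solutions that violate a single cap (substitute x_i' = x_i − (cap_i+1)): x_1 ≥ 8 gives C(9,2) = 36; x_2 ≥ 6 gives C(11,2) = 55; x_3 ≥ 7 gives C(10,2) = 45. Together 136.
Add back pairs where two caps are both exceeded: 3 + 1 + 6 = 10.
By inclusion–exclusion the count is 136 − 136 + 10 = 10.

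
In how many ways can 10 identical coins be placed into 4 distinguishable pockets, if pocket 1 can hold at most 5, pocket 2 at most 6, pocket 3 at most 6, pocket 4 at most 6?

Without the upper bounds there are C(13,3) = 286 ways to split 10 among 4 pockets.
Subtract solutions that violate a single cap (substitute x_i' = x_i − (cap_i+1)): x_1 ≥ 6 gives C(7,3) = 35; x_2 ≥ 7 gives C(6,3) = 20; x_3 ≥ 7 gives C(6,3) = 20; x_4 ≥ 7 gives C(6,3) = 20. Together 95.
No two caps can be exceeded simultaneously, so the pair terms are all 0.
By inclusion–exclusion the count is 286 − 95 + 0 = 191.

191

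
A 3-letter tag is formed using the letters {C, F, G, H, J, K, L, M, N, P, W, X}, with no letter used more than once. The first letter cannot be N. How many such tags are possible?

The first letter has 12−1 = 11 choices (anything except N).
The remaining 2 letters are filled from the other 11 symbols without repetition: 11 × 10 = 110.
Total: 11 × 110 = 1210.

1210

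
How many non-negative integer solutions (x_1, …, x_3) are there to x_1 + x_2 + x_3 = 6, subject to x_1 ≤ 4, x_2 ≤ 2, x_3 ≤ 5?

Without the upper bounds there are C(8,2) = 28 ways to split 6 among 3 variables.
Subtract solutions that violate a single cap (substitute x_i' = x_i − (cap_i+1)): x_1 ≥ 5 gives C(3,2) = 3; x_2 ≥ 3 gives C(5,2) = 10; x_3 ≥ 6 gives C(2,2) = 1. Together 14.
No two caps can be exceeded simultaneously, so the pair terms are all 0.
By inclusion–exclusion the count is 28 − 14 + 0 = 14.

14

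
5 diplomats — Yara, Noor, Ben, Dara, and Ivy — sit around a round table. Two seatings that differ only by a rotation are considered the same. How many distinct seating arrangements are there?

Seat Yara anywhere (absorbing the rotational symmetry), then permute the other 4: (4)! = 24.

24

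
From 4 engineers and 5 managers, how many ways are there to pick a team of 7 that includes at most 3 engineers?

Split by how many engineers are chosen (0 through 3).
Sum: C(4,0)·C(5,7) + C(4,1)·C(5,6) + C(4,2)·C(5,5) + C(4,3)·C(5,4) = 0 + 0 + 6 + 20 = 26.

26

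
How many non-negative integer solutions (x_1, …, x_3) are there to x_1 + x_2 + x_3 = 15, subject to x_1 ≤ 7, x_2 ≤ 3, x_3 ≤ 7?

Without the upper bounds there are C(17,2) = 136 ways to split 15 among 3 variables.
Subtract solutions that violate a single cap (substitute x_i' = x_i − (cap_i+1)): x_1 ≥ 8 gives C(9,2) = 36; x_2 ≥ 4 gives C(13,2) = 78; x_3 ≥ 8 gives C(9,2) = 36. Together 150.
Add back pairs where two caps are both exceeded: 10 + 0 + 10 = 20.
By inclusion–exclusion the count is 136 − 150 + 20 = 6.

6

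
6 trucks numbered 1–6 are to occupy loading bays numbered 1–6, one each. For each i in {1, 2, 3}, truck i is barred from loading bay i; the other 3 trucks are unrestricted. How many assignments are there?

426

Let Aᵢ (for i ∈ {1, 2, 3}) be the placements that put truck i in its forbidden loading bay. Any j of these fix j positions, leaving (6−j)! ways to fill the rest, and there are C(3,j) ways to pick which j.
By inclusion–exclusion, the number of valid placements is Σ_{j=0}^{3} (−1)^j C(3,j)·(6−j)!.
Computing: 720 − 360 + 72 − 6 = 426.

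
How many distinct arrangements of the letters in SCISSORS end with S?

Fix S in the last position and arrange the remaining 7 letters.
Those 7 letters have S appearing 3 times, giving (7)!/(3!) = 840.

840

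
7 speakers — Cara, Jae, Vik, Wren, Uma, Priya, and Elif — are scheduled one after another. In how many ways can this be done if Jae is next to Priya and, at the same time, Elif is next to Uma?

480

Treat {Jae,Priya} as one block (2 orders) and {Elif,Uma} as another (2 orders).
That leaves 5 units to arrange: 2 × 2 × 5! = 4 × 120 = 480.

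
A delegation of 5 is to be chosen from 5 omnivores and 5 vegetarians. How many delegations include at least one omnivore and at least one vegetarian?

250

With no constraint there are C(10,5) = 252 possible selections.
Selections missing a whole group: no omnivores → C(5,5) = 1; no vegetarians → C(5,5) = 1.
Both groups omitted at once is impossible, so 252 − 2 = 250.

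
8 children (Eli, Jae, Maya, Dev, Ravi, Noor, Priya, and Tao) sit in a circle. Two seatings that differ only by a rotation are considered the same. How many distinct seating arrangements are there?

Fix one person's seat to break rotational symmetry; the remaining 7 people can be arranged in (7)! = 5040 ways.

5040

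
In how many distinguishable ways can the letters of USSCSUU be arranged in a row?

140

Letter multiplicities in USSCSUU: C×1, S×3, U×3.
The number of distinct arrangements is 7!/(3!·3!) = 5040/36 = 140.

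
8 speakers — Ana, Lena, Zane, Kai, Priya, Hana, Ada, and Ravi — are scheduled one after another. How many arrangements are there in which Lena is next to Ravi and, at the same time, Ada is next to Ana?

Treat {Lena,Ravi} as one block (2 orders) and {Ada,Ana} as another (2 orders).
That leaves 6 units to arrange: 2 × 2 × 6! = 4 × 720 = 2880.

2880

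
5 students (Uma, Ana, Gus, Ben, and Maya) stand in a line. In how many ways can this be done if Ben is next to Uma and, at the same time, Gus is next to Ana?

Treat {Ben,Uma} as one block (2 orders) and {Gus,Ana} as another (2 orders).
That leaves 3 units to arrange: 2 × 2 × 3! = 4 × 6 = 24.

24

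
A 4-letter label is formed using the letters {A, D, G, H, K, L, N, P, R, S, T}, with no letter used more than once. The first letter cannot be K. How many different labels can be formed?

7200

The first letter has 11−1 = 10 choices (anything except K).
The remaining 3 letters are filled from the other 10 symbols without repetition: 10 × 9 × 8 = 720.
Total: 10 × 720 = 7200.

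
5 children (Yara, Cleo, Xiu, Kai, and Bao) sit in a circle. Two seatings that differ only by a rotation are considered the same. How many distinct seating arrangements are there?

24

Around a circle, 5 distinct people have 5!/5 = (4)! = 24 rotationally distinct seatings.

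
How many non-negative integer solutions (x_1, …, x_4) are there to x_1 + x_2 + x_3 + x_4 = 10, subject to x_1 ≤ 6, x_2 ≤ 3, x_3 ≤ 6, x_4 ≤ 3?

Without the upper bounds there are C(13,3) = 286 ways to split 10 among 4 variables.
Subtract solutions that violate a single cap (substitute x_i' = x_i − (cap_i+1)): x_1 ≥ 7 gives C(6,3) = 20; x_2 ≥ 4 gives C(9,3) = 84; x_3 ≥ 7 gives C(6,3) = 20; x_4 ≥ 4 gives C(9,3) = 84. Together 208.
Add back pairs where two caps are both exceeded: 0 + 0 + 0 + 0 + 10 + 0 = 10.
By inclusion–exclusion the count is 286 − 208 + 10 = 88.

88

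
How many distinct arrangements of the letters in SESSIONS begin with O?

With the first slot taken by O, it remains to arrange the other 7 letters (SESSINS).
Those 7 letters have S appearing 4 times, giving (7)!/(4!) = 210.

210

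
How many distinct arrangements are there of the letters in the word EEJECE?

EEJECE has 6 letters with E appearing 4 times.
So there are 6! / (4!) = 30 distinguishable arrangements.

30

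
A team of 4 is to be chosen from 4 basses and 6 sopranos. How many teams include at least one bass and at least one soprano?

Total 4-person selections from all 10: C(10,4) = 210.
Subtract selections that omit an entire group: no basses → C(6,4) = 15; no sopranos → C(4,4) = 1.
Both groups omitted at once is impossible, so 210 − 16 = 194.

194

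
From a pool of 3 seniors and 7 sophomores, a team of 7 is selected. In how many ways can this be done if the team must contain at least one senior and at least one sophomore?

119

Total 7-person selections from all 10: C(10,7) = 120.
Selections missing a whole group: no seniors → C(7,7) = 1; no sophomores → C(3,7) = 0.
Both groups omitted at once is impossible, so 120 − 1 = 119.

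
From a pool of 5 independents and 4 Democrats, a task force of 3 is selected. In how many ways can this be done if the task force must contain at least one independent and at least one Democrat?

Total 3-person selections from all 9: C(9,3) = 84.
Subtract selections that omit an entire group: no independents → C(4,3) = 4; no Democrats → C(5,3) = 10.
Both groups omitted at once is impossible, so 84 − 14 = 70.

70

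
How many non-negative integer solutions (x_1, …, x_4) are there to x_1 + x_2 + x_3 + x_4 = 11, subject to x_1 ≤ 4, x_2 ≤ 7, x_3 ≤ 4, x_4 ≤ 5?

126

Ignoring the caps, the number of non-negative solutions to x_1+…+x_4 = 11 is C(14,3) = 364.
Subtract solutions that violate a single cap (substitute x_i' = x_i − (cap_i+1)): x_1 ≥ 5 gives C(9,3) = 84; x_2 ≥ 8 gives C(6,3) = 20; x_3 ≥ 5 gives C(9,3) = 84; x_4 ≥ 6 gives C(8,3) = 56. Together 244.
Add back pairs where two caps are both exceeded: 0 + 4 + 1 + 0 + 0 + 1 = 6.
By inclusion–exclusion the count is 364 − 244 + 6 = 126.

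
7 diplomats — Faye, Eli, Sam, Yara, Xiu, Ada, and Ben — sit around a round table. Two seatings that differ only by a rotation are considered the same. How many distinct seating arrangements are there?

Around a circle, 7 distinct people have 7!/7 = (6)! = 720 rotationally distinct seatings.

720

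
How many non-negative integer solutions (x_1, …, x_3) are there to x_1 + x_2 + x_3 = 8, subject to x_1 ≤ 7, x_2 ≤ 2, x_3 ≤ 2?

8

Ignoring the caps, the number of non-negative solutions to x_1+…+x_3 = 8 is C(10,2) = 45.
Subtract solutions that violate a single cap (substitute x_i' = x_i − (cap_i+1)): x_1 ≥ 8 gives C(2,2) = 1; x_2 ≥ 3 gives C(7,2) = 21; x_3 ≥ 3 gives C(7,2) = 21. Together 43.
Add back pairs where two caps are both exceeded: 0 + 0 + 6 = 6.
By inclusion–exclusion the count is 45 − 43 + 6 = 8.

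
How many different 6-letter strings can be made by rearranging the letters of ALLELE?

ALLELE has 6 letters with E appearing twice and L appearing 3 times.
Dividing 6! = 720 by 3!·2! = 12 for the repeated letters gives 60.

60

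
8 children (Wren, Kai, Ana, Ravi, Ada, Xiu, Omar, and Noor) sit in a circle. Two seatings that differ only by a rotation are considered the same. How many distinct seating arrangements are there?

5040

Fix one person's seat to break rotational symmetry; the remaining 7 people can be arranged in (7)! = 5040 ways.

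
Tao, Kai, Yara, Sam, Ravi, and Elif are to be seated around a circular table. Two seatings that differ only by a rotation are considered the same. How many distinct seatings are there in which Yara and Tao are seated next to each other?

Glue Yara and Tao into a block (2 internal orders). Seating 5 units around a circle gives (4)! arrangements.
So 2 × (4)! = 2 × 24 = 48.

48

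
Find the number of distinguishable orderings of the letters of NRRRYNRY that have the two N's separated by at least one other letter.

315

There are 8!/(4!·2!·2!) = 420 arrangements of NRRRYNRY in total.
If the two N's are adjacent, glue them into one block, leaving 7 items to arrange: (7)!/(4!·2!) = 105 ways.
Hence 420 − 105 = 315.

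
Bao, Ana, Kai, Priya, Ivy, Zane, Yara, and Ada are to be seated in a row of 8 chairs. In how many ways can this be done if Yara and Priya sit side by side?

10080

Place the 6 others and the Yara-Priya pair as 7 objects in a line; the pair has 2 internal arrangements.
That gives 2 × 7! = 2 × 5040 = 10080.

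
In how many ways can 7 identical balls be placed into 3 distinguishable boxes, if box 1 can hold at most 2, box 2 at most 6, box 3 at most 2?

8

Without the upper bounds there are C(9,2) = 36 ways to split 7 among 3 boxes.
Subtract solutions that violate a single cap (substitute x_i' = x_i − (cap_i+1)): x_1 ≥ 3 gives C(6,2) = 15; x_2 ≥ 7 gives C(2,2) = 1; x_3 ≥ 3 gives C(6,2) = 15. Together 31.
Add back pairs where two caps are both exceeded: 0 + 3 + 0 = 3.
By inclusion–exclusion the count is 36 − 31 + 3 = 8.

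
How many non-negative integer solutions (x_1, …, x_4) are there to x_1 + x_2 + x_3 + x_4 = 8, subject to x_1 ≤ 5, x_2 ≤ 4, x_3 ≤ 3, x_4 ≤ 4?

80

Ignoring the caps, the number of non-negative solutions to x_1+…+x_4 = 8 is C(11,3) = 165.
Subtract solutions that violate a single cap (substitute x_i' = x_i − (cap_i+1)): x_1 ≥ 6 gives C(5,3) = 10; x_2 ≥ 5 gives C(6,3) = 20; x_3 ≥ 4 gives C(7,3) = 35; x_4 ≥ 5 gives C(6,3) = 20. Together 85.
No two caps can be exceeded simultaneously, so the pair terms are all 0.
By inclusion–exclusion the count is 165 − 85 + 0 = 80.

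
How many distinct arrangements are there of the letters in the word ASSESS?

30

ASSESS has 6 letters with S appearing 4 times.
The number of distinct arrangements is 6!/(4!) = 720/24 = 30.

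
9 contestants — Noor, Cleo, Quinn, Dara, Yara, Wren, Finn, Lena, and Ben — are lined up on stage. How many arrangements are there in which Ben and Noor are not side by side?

282240

There are 9! = 362880 arrangements in all. If Ben and Noor are adjacent, merging them into one block gives 2·(8)! = 80640 arrangements.
Complementary counting: 362880 − 80640 = 282240.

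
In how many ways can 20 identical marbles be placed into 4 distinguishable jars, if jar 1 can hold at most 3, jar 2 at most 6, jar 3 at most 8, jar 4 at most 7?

34

Without the upper bounds there are C(23,3) = 1771 ways to split 20 among 4 jars.
Subtract solutions that violate a single cap (substitute x_i' = x_i − (cap_i+1)): x_1 ≥ 4 gives C(19,3) = 969; x_2 ≥ 7 gives C(16,3) = 560; x_3 ≥ 9 gives C(14,3) = 364; x_4 ≥ 8 gives C(15,3) = 455. Together 2348.
Add back pairs where two caps are both exceeded: 220 + 120 + 165 + 35 + 56 + 20 = 616.
Subtract triples: 1 + 4 + 0 + 0 = 5.
By inclusion–exclusion the count is 1771 − 2348 + 616 − 5 = 34.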